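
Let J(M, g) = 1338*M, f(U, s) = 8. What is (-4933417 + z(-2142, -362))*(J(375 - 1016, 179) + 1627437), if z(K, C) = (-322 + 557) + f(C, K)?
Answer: -3797453748546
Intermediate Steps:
z(K, C) = 243 (z(K, C) = (-322 + 557) + 8 = 235 + 8 = 243)
(-4933417 + z(-2142, -362))*(J(375 - 1016, 179) + 1627437) = (-4933417 + 243)*(1338*(375 - 1016) + 1627437) = -4933174*(1338*(-641) + 1627437) = -4933174*(-857658 + 1627437) = -4933174*769779 = -3797453748546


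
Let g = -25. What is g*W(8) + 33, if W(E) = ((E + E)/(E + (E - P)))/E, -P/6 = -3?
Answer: 58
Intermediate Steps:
P = 18 (P = -6*(-3) = 18)
W(E) = 2/(-18 + 2*E) (W(E) = ((E + E)/(E + (E - 1*18)))/E = ((2*E)/(E + (E - 18)))/E = ((2*E)/(E + (-18 + E)))/E = ((2*E)/(-18 + 2*E))/E = (2*E/(-18 + 2*E))/E = 2/(-18 + 2*E))
g*W(8) + 33 = -25/(-9 + 8) + 33 = -25/(-1) + 33 = -25*(-1) + 33 = 25 + 33 = 58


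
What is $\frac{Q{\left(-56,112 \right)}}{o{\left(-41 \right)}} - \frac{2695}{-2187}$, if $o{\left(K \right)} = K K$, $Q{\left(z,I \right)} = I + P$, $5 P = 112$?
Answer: $\frac{24121139}{18381735} \approx 1.3122$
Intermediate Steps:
$P = \frac{112}{5}$ ($P = \frac{1}{5} \cdot 112 = \frac{112}{5} \approx 22.4$)
$Q{\left(z,I \right)} = \frac{112}{5} + I$ ($Q{\left(z,I \right)} = I + \frac{112}{5} = \frac{112}{5} + I$)
$o{\left(K \right)} = K^{2}$
$\frac{Q{\left(-56,112 \right)}}{o{\left(-41 \right)}} - \frac{2695}{-2187} = \frac{\frac{112}{5} + 112}{\left(-41\right)^{2}} - \frac{2695}{-2187} = \frac{672}{5 \cdot 1681} - - \frac{2695}{2187} = \frac{672}{5} \cdot \frac{1}{1681} + \frac{2695}{2187} = \frac{672}{8405} + \frac{2695}{2187} = \frac{24121139}{18381735}$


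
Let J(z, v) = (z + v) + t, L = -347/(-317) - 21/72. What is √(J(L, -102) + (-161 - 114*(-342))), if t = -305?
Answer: √555965002038/3804 ≈ 196.01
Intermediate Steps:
L = 6109/7608 (L = -347*(-1/317) - 21*1/72 = 347/317 - 7/24 = 6109/7608 ≈ 0.80297)
J(z, v) = -305 + v + z (J(z, v) = (z + v) - 305 = (v + z) - 305 = -305 + v + z)
√(J(L, -102) + (-161 - 114*(-342))) = √((-305 - 102 + 6109/7608) + (-161 - 114*(-342))) = √(-3090347/7608 + (-161 + 38988)) = √(-3090347/7608 + 38827) = √(292305469/7608) = √555965002038/3804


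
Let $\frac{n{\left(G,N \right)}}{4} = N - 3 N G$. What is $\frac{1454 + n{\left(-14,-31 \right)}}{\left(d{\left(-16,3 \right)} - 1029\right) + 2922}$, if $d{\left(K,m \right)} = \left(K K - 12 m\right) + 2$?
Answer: $\frac{3466}{45} \approx 77.022$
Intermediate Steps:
$d{\left(K,m \right)} = 2 + K^{2} - 12 m$ ($d{\left(K,m \right)} = \left(K^{2} - 12 m\right) + 2 = 2 + K^{2} - 12 m$)
$n{\left(G,N \right)} = - 12 G N^{2}$ ($n{\left(G,N \right)} = 4 N - 3 N G = 4 N \left(- 3 G N\right) = 4 \left(- 3 G N^{2}\right) = - 12 G N^{2}$)
$\frac{1454 + n{\left(-14,-31 \right)}}{\left(d{\left(-16,3 \right)} - 1029\right) + 2922} = \frac{1454 - - 168 \left(-31\right)^{2}}{\left(\left(2 + \left(-16\right)^{2} - 36\right) - 1029\right) + 2922} = \frac{1454 - \left(-168\right) 961}{\left(\left(2 + 256 - 36\right) - 1029\right) + 2922} = \frac{1454 + 161448}{\left(222 - 1029\right) + 2922} = \frac{162902}{-807 + 2922} = \frac{162902}{2115} = 162902 \cdot \frac{1}{2115} = \frac{3466}{45}$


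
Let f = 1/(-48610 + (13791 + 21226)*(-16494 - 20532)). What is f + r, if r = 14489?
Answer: 18786264285427/1296588052 ≈ 14489.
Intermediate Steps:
f = -1/1296588052 (f = 1/(-48610 + 35017*(-37026)) = 1/(-48610 - 1296539442) = 1/(-1296588052) = -1/1296588052 ≈ -7.7126e-10)
f + r = -1/1296588052 + 14489 = 18786264285427/1296588052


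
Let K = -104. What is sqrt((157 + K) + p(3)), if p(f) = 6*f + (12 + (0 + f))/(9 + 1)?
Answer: sqrt(290)/2 ≈ 8.5147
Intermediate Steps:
p(f) = 6/5 + 61*f/10 (p(f) = 6*f + (12 + f)/10 = 6*f + (12 + f)*(1/10) = 6*f + (6/5 + f/10) = 6/5 + 61*f/10)
sqrt((157 + K) + p(3)) = sqrt((157 - 104) + (6/5 + (61/10)*3)) = sqrt(53 + (6/5 + 183/10)) = sqrt(53 + 39/2) = sqrt(145/2) = sqrt(290)/2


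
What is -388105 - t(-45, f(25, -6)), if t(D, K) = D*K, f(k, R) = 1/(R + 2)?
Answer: -1552465/4 ≈ -3.8812e+5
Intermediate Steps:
f(k, R) = 1/(2 + R)
-388105 - t(-45, f(25, -6)) = -388105 - (-45)/(2 - 6) = -388105 - (-45)/(-4) = -388105 - (-45)*(-1)/4 = -388105 - 1*45/4 = -388105 - 45/4 = -1552465/4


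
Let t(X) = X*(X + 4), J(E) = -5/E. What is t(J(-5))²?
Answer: 25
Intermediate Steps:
t(X) = X*(4 + X)
t(J(-5))² = ((-5/(-5))*(4 - 5/(-5)))² = ((-5*(-⅕))*(4 - 5*(-⅕)))² = (1*(4 + 1))² = (1*5)² = 5² = 25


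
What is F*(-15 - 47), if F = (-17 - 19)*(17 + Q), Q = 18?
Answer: 78120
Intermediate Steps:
F = -1260 (F = (-17 - 19)*(17 + 18) = -36*35 = -1260)
F*(-15 - 47) = -1260*(-15 - 47) = -1260*(-62) = 78120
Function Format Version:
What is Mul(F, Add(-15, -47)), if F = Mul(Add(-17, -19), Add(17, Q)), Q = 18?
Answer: 78120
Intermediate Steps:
F = -1260 (F = Mul(Add(-17, -19), Add(17, 18)) = Mul(-36, 35) = -1260)
Mul(F, Add(-15, -47)) = Mul(-1260, Add(-15, -47)) = Mul(-1260, -62) = 78120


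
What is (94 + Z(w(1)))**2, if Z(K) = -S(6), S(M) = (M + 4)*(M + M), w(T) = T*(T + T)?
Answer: 676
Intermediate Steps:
w(T) = 2*T**2 (w(T) = T*(2*T) = 2*T**2)
S(M) = 2*M*(4 + M) (S(M) = (4 + M)*(2*M) = 2*M*(4 + M))
Z(K) = -120 (Z(K) = -2*6*(4 + 6) = -2*6*10 = -1*120 = -120)
(94 + Z(w(1)))**2 = (94 - 120)**2 = (-26)**2 = 676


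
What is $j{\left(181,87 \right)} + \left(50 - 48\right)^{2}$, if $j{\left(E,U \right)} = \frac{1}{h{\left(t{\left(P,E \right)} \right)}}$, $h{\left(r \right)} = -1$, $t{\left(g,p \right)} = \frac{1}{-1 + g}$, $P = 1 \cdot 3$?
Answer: $3$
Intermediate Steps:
$P = 3$
$j{\left(E,U \right)} = -1$ ($j{\left(E,U \right)} = \frac{1}{-1} = -1$)
$j{\left(181,87 \right)} + \left(50 - 48\right)^{2} = -1 + \left(50 - 48\right)^{2} = -1 + 2^{2} = -1 + 4 = 3$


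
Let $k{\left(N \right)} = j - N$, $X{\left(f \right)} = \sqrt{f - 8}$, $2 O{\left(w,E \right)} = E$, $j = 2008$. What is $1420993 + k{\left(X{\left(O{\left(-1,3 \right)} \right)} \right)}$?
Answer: $1423001 - \frac{i \sqrt{26}}{2} \approx 1.423 \cdot 10^{6} - 2.5495 i$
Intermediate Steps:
$O{\left(w,E \right)} = \frac{E}{2}$
$X{\left(f \right)} = \sqrt{-8 + f}$
$k{\left(N \right)} = 2008 - N$
$1420993 + k{\left(X{\left(O{\left(-1,3 \right)} \right)} \right)} = 1420993 + \left(2008 - \sqrt{-8 + \frac{1}{2} \cdot 3}\right) = 1420993 + \left(2008 - \sqrt{-8 + \frac{3}{2}}\right) = 1420993 + \left(2008 - \sqrt{- \frac{13}{2}}\right) = 1420993 + \left(2008 - \frac{i \sqrt{26}}{2}\right) = 1423001 - \frac{i \sqrt{26}}{2}$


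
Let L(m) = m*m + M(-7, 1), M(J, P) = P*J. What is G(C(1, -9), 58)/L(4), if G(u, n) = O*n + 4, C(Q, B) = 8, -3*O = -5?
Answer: 302/27 ≈ 11.185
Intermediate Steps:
O = 5/3 (O = -1/3*(-5) = 5/3 ≈ 1.6667)
M(J, P) = J*P
L(m) = -7 + m**2 (L(m) = m*m - 7*1 = m**2 - 7 = -7 + m**2)
G(u, n) = 4 + 5*n/3 (G(u, n) = 5*n/3 + 4 = 4 + 5*n/3)
G(C(1, -9), 58)/L(4) = (4 + (5/3)*58)/(-7 + 4**2) = (4 + 290/3)/(-7 + 16) = (302/3)/9 = (302/3)*(1/9) = 302/27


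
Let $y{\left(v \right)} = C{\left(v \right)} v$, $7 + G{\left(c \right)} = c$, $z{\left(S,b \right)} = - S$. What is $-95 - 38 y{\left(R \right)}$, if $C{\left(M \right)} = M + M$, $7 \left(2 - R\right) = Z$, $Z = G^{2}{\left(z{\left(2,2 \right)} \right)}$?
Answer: $- \frac{345819}{49} \approx -7057.5$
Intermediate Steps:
$G{\left(c \right)} = -7 + c$
$Z = 81$ ($Z = \left(-7 - 2\right)^{2} = \left(-9\right)^{2} = 81$)
$R = - \frac{67}{7}$ ($R = 2 - \frac{81}{7} = - \frac{67}{7} \approx -9.5714$)
$C{\left(M \right)} = 2 M$
$y{\left(v \right)} = 2 v^{2}$ ($y{\left(v \right)} = 2 v v = 2 v^{2}$)
$-95 - 38 y{\left(R \right)} = -95 - 38 \cdot 2 \left(- \frac{67}{7}\right)^{2} = -95 - 38 \cdot 2 \cdot \frac{4489}{49} = -95 - \frac{341164}{49} = - \frac{345819}{49}$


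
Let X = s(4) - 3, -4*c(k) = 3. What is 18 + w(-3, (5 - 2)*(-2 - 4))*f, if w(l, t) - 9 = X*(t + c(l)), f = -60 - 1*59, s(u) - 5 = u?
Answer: 24669/2 ≈ 12335.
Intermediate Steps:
s(u) = 5 + u
c(k) = -¾ (c(k) = -¼*3 = -¾)
f = -119 (f = -60 - 59 = -119)
X = 6 (X = (5 + 4) - 3 = 9 - 3 = 6)
w(l, t) = 9/2 + 6*t (w(l, t) = 9 + 6*(t - ¾) = 9 + 6*(-¾ + t) = 9 + (-9/2 + 6*t) = 9/2 + 6*t)
18 + w(-3, (5 - 2)*(-2 - 4))*f = 18 + (9/2 + 6*((5 - 2)*(-2 - 4)))*(-119) = 18 + (9/2 + 6*(3*(-6)))*(-119) = 18 + (9/2 + 6*(-18))*(-119) = 18 + (9/2 - 108)*(-119) = 18 - 207/2*(-119) = 18 + 24633/2 = 24669/2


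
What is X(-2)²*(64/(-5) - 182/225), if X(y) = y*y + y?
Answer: -12248/225 ≈ -54.436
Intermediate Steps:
X(y) = y + y² (X(y) = y² + y = y + y²)
X(-2)²*(64/(-5) - 182/225) = (-2*(1 - 2))²*(64/(-5) - 182/225) = (-2*(-1))²*(64*(-⅕) - 182*1/225) = 2²*(-64/5 - 182/225) = 4*(-3062/225) = -12248/225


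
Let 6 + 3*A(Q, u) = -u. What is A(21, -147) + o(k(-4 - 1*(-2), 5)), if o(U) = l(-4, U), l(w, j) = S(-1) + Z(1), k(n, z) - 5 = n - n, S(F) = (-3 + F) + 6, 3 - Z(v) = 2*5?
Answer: 42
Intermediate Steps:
Z(v) = -7 (Z(v) = 3 - 2*5 = 3 - 1*10 = 3 - 10 = -7)
S(F) = 3 + F
A(Q, u) = -2 - u/3 (A(Q, u) = -2 + (-u)/3 = -2 - u/3)
k(n, z) = 5 (k(n, z) = 5 + (n - n) = 5 + 0 = 5)
l(w, j) = -5 (l(w, j) = (3 - 1) - 7 = 2 - 7 = -5)
o(U) = -5
A(21, -147) + o(k(-4 - 1*(-2), 5)) = (-2 - ⅓*(-147)) - 5 = (-2 + 49) - 5 = 47 - 5 = 42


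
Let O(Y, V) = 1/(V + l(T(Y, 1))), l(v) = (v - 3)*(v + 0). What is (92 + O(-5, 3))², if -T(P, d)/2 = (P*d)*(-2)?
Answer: 1814504409/214369 ≈ 8464.4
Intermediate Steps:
T(P, d) = 4*P*d (T(P, d) = -2*P*d*(-2) = -(-4)*P*d = 4*P*d)
l(v) = v*(-3 + v) (l(v) = (-3 + v)*v = v*(-3 + v))
O(Y, V) = 1/(V + 4*Y*(-3 + 4*Y)) (O(Y, V) = 1/(V + (4*Y*1)*(-3 + 4*Y*1)) = 1/(V + (4*Y)*(-3 + 4*Y)) = 1/(V + 4*Y*(-3 + 4*Y)))
(92 + O(-5, 3))² = (92 + 1/(3 + 4*(-5)*(-3 + 4*(-5))))² = (92 + 1/(3 + 4*(-5)*(-3 - 20)))² = (92 + 1/(3 + 4*(-5)*(-23)))² = (92 + 1/(3 + 460))² = (92 + 1/463)² = (42597/463)² = 1814504409/214369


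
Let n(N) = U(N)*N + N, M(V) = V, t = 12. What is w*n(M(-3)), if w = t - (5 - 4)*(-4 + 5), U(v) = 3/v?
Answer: 0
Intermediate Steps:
n(N) = 3 + N (n(N) = (3/N)*N + N = 3 + N)
w = 11 (w = 12 - (5 - 4)*(-4 + 5) = 12 - 1 = 11)
w*n(M(-3)) = 11*(3 - 3) = 11*0 = 0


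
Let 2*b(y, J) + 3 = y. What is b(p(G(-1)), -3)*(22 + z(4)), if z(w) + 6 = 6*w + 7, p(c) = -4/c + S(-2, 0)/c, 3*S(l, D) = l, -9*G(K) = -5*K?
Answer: 1269/10 ≈ 126.90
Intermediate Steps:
G(K) = 5*K/9 (G(K) = -(-5)*K/9 = 5*K/9)
S(l, D) = l/3
p(c) = -14/(3*c) (p(c) = -4/c + ((⅓)*(-2))/c = -4/c - 2/(3*c) = -14/(3*c))
z(w) = 1 + 6*w (z(w) = -6 + (6*w + 7) = -6 + (7 + 6*w) = 1 + 6*w)
b(y, J) = -3/2 + y/2
b(p(G(-1)), -3)*(22 + z(4)) = (-3/2 + (-14/(3*((5/9)*(-1))))/2)*(22 + (1 + 6*4)) = (-3/2 + (-14/(3*(-5/9)))/2)*(22 + (1 + 24)) = (-3/2 + (-14/3*(-9/5))/2)*(22 + 25) = (-3/2 + (½)*(42/5))*47 = (-3/2 + 21/5)*47 = (27/10)*47 = 1269/10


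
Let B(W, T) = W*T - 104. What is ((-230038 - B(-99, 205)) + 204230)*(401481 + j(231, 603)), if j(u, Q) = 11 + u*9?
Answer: -2182915539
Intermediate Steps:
B(W, T) = -104 + T*W (B(W, T) = T*W - 104 = -104 + T*W)
j(u, Q) = 11 + 9*u
((-230038 - B(-99, 205)) + 204230)*(401481 + j(231, 603)) = ((-230038 - (-104 + 205*(-99))) + 204230)*(401481 + (11 + 9*231)) = ((-230038 - (-104 - 20295)) + 204230)*(401481 + (11 + 2079)) = ((-230038 - 1*(-20399)) + 204230)*(401481 + 2090) = ((-230038 + 20399) + 204230)*403571 = (-209639 + 204230)*403571 = -5409*403571 = -2182915539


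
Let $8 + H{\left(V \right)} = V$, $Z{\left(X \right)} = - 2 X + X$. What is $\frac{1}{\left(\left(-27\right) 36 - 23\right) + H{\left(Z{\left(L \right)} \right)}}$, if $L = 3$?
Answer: $- \frac{1}{1006} \approx -0.00099404$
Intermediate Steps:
$Z{\left(X \right)} = - X$
$H{\left(V \right)} = -8 + V$
$\frac{1}{\left(\left(-27\right) 36 - 23\right) + H{\left(Z{\left(L \right)} \right)}} = \frac{1}{\left(\left(-27\right) 36 - 23\right) - 11} = \frac{1}{\left(-972 - 23\right) - 11} = \frac{1}{-995 - 11} = \frac{1}{-1006} = - \frac{1}{1006}$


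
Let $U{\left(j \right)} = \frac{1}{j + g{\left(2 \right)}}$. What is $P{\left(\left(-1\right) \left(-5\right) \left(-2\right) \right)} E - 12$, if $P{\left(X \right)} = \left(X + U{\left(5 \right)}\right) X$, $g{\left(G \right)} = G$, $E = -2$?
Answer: $- \frac{1464}{7} \approx -209.14$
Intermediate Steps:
$U{\left(j \right)} = \frac{1}{2 + j}$ ($U{\left(j \right)} = \frac{1}{j + 2} = \frac{1}{2 + j}$)
$P{\left(X \right)} = X \left(\frac{1}{7} + X\right)$ ($P{\left(X \right)} = \left(X + \frac{1}{2 + 5}\right) X = \left(X + \frac{1}{7}\right) X = \left(\frac{1}{7} + X\right) X = X \left(\frac{1}{7} + X\right)$)
$P{\left(\left(-1\right) \left(-5\right) \left(-2\right) \right)} E - 12 = \left(-1\right) \left(-5\right) \left(-2\right) \left(\frac{1}{7} + \left(-1\right) \left(-5\right) \left(-2\right)\right) \left(-2\right) - 12 = 5 \left(-2\right) \left(\frac{1}{7} + 5 \left(-2\right)\right) \left(-2\right) - 12 = - 10 \left(\frac{1}{7} - 10\right) \left(-2\right) - 12 = \left(-10\right) \left(- \frac{69}{7}\right) \left(-2\right) - 12 = \frac{690}{7} \left(-2\right) - 12 = - \frac{1380}{7} - 12 = - \frac{1464}{7}$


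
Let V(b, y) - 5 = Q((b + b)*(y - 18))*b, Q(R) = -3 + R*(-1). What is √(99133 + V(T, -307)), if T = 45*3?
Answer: √11944983 ≈ 3456.2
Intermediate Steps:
Q(R) = -3 - R
T = 135
V(b, y) = 5 + b*(-3 - 2*b*(-18 + y)) (V(b, y) = 5 + (-3 - (b + b)*(y - 18))*b = 5 + (-3 - 2*b*(-18 + y))*b = 5 + b*(-3 - 2*b*(-18 + y)))
√(99133 + V(T, -307)) = √(99133 + (5 - 1*135*(3 + 2*135*(-18 - 307)))) = √(99133 + (5 - 1*135*(3 + 2*135*(-325)))) = √(99133 + (5 - 1*135*(3 - 87750))) = √(99133 + (5 - 1*135*(-87747))) = √(99133 + (5 + 11845845)) = √(99133 + 11845850) = √11944983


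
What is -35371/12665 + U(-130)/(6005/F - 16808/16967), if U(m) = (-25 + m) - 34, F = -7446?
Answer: 294378659529857/2875451505995 ≈ 102.38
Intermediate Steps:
U(m) = -59 + m
-35371/12665 + U(-130)/(6005/F - 16808/16967) = -35371/12665 + (-59 - 130)/(6005/(-7446) - 16808/16967) = -35371*1/12665 - 189/(6005*(-1/7446) - 16808*1/16967) = -35371/12665 - 189/(-6005/7446 - 16808/16967) = -35371/12665 - 189/(-227039203/126336282) = -35371/12665 - 189*(-126336282/227039203) = -35371/12665 + 23877557298/227039203 = 294378659529857/2875451505995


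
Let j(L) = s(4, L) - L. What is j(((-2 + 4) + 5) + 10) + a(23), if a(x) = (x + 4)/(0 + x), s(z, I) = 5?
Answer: -249/23 ≈ -10.826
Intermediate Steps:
a(x) = (4 + x)/x
j(L) = 5 - L
j(((-2 + 4) + 5) + 10) + a(23) = (5 - (((-2 + 4) + 5) + 10)) + (4 + 23)/23 = (5 - ((2 + 5) + 10)) + (1/23)*27 = (5 - (7 + 10)) + 27/23 = (5 - 1*17) + 27/23 = (5 - 17) + 27/23 = -12 + 27/23 = -249/23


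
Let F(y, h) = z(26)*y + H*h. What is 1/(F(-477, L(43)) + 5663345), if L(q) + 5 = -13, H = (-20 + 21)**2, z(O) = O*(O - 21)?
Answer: 1/5601317 ≈ 1.7853e-7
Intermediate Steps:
z(O) = O*(-21 + O)
H = 1 (H = 1**2 = 1)
L(q) = -18 (L(q) = -5 - 13 = -18)
F(y, h) = h + 130*y (F(y, h) = (26*(-21 + 26))*y + 1*h = (26*5)*y + h = 130*y + h = h + 130*y)
1/(F(-477, L(43)) + 5663345) = 1/((-18 + 130*(-477)) + 5663345) = 1/((-18 - 62010) + 5663345) = 1/(-62028 + 5663345) = 1/5601317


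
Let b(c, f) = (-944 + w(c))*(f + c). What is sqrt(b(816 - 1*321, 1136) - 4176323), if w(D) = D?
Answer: I*sqrt(4908642) ≈ 2215.5*I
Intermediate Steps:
b(c, f) = (-944 + c)*(c + f) (b(c, f) = (-944 + c)*(f + c) = (-944 + c)*(c + f))
sqrt(b(816 - 1*321, 1136) - 4176323) = sqrt(((816 - 1*321)**2 - 944*(816 - 1*321) - 944*1136 + (816 - 1*321)*1136) - 4176323) = sqrt(((816 - 321)**2 - 944*(816 - 321) - 1072384 + (816 - 321)*1136) - 4176323) = sqrt((495**2 - 944*495 - 1072384 + 495*1136) - 4176323) = sqrt((245025 - 467280 - 1072384 + 562320) - 4176323) = sqrt(-732319 - 4176323) = sqrt(-4908642) = I*sqrt(4908642)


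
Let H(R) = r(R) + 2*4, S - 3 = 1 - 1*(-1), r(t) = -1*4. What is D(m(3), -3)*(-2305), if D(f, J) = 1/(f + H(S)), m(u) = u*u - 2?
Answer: -2305/11 ≈ -209.55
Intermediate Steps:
r(t) = -4
m(u) = -2 + u² (m(u) = u² - 2 = -2 + u²)
S = 5 (S = 3 + (1 - 1*(-1)) = 3 + (1 + 1) = 3 + 2 = 5)
H(R) = 4 (H(R) = -4 + 2*4 = -4 + 8 = 4)
D(f, J) = 1/(4 + f) (D(f, J) = 1/(f + 4) = 1/(4 + f))
D(m(3), -3)*(-2305) = -2305/(4 + (-2 + 3²)) = -2305/(4 + (-2 + 9)) = -2305/(4 + 7) = -2305/11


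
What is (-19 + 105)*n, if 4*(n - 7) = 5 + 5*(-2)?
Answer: 989/2 ≈ 494.50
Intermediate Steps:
n = 23/4 (n = 7 + (5 + 5*(-2))/4 = 7 + (5 - 10)/4 = 7 + (¼)*(-5) = 7 - 5/4 = 23/4 ≈ 5.7500)
(-19 + 105)*n = (-19 + 105)*(23/4) = 86*(23/4) = 989/2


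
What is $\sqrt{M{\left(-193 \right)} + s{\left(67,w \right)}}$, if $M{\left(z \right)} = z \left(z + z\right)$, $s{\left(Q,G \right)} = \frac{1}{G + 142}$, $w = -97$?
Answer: $\frac{\sqrt{16762055}}{15} \approx 272.94$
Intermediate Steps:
$s{\left(Q,G \right)} = \frac{1}{142 + G}$
$M{\left(z \right)} = 2 z^{2}$ ($M{\left(z \right)} = z 2 z = 2 z^{2}$)
$\sqrt{M{\left(-193 \right)} + s{\left(67,w \right)}} = \sqrt{2 \left(-193\right)^{2} + \frac{1}{142 - 97}} = \sqrt{2 \cdot 37249 + \frac{1}{45}} = \sqrt{74498 + \frac{1}{45}} = \sqrt{\frac{3352411}{45}} = \frac{\sqrt{16762055}}{15}$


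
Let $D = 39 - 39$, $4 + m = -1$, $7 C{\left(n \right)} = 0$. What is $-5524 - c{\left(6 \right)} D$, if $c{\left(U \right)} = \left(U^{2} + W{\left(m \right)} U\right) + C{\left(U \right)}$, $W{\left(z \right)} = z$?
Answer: $-5524$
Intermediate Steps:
$C{\left(n \right)} = 0$ ($C{\left(n \right)} = \frac{1}{7} \cdot 0 = 0$)
$m = -5$ ($m = -4 - 1 = -5$)
$c{\left(U \right)} = U^{2} - 5 U$ ($c{\left(U \right)} = \left(U^{2} - 5 U\right) + 0 = U^{2} - 5 U$)
$D = 0$
$-5524 - c{\left(6 \right)} D = -5524 - 6 \left(-5 + 6\right) 0 = -5524 - 6 \cdot 1 \cdot 0 = -5524 - 6 \cdot 0 = -5524 - 0 = -5524 + 0 = -5524$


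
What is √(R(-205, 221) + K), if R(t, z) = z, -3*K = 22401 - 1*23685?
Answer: √649 ≈ 25.475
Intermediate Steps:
K = 428 (K = -(22401 - 1*23685)/3 = -(22401 - 23685)/3 = -⅓*(-1284) = 428)
√(R(-205, 221) + K) = √(221 + 428) = √649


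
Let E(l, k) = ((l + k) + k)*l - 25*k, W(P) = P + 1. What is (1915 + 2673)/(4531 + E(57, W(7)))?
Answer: 1147/2123 ≈ 0.54027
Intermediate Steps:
W(P) = 1 + P
E(l, k) = -25*k + l*(l + 2*k) (E(l, k) = ((k + l) + k)*l - 25*k = (l + 2*k)*l - 25*k = l*(l + 2*k) - 25*k = -25*k + l*(l + 2*k))
(1915 + 2673)/(4531 + E(57, W(7))) = (1915 + 2673)/(4531 + (57**2 - 25*(1 + 7) + 2*(1 + 7)*57)) = 4588/(4531 + (3249 - 25*8 + 2*8*57)) = 4588/(4531 + (3249 - 200 + 912)) = 4588/(4531 + 3961) = 4588/8492 = 4588*(1/8492) = 1147/2123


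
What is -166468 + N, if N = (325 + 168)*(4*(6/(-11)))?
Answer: -1842980/11 ≈ -1.6754e+5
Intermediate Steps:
N = -11832/11 (N = 493*(4*(6*(-1/11))) = 493*(4*(-6/11)) = 493*(-24/11) = -11832/11 ≈ -1075.6)
-166468 + N = -166468 - 11832/11 = -1842980/11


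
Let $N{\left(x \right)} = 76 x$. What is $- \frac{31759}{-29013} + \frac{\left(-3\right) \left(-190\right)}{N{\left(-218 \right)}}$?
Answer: $\frac{13411729}{12649668} \approx 1.0602$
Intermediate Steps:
$- \frac{31759}{-29013} + \frac{\left(-3\right) \left(-190\right)}{N{\left(-218 \right)}} = - \frac{31759}{-29013} + \frac{\left(-3\right) \left(-190\right)}{76 \left(-218\right)} = \left(-31759\right) \left(- \frac{1}{29013}\right) + \frac{570}{-16568} = \frac{31759}{29013} + 570 \left(- \frac{1}{16568}\right) = \frac{31759}{29013} - \frac{15}{436} = \frac{13411729}{12649668}$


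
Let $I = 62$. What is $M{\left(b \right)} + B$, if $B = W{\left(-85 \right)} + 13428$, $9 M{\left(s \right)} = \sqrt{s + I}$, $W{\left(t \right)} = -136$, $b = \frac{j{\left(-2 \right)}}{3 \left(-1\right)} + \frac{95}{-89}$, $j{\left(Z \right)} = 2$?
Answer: $13292 + \frac{\sqrt{4296297}}{2403} \approx 13293.0$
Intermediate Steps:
$b = - \frac{463}{267}$ ($b = \frac{2}{3 \left(-1\right)} + \frac{95}{-89} = \frac{2}{-3} + 95 \left(- \frac{1}{89}\right) = 2 \left(- \frac{1}{3}\right) - \frac{95}{89} = - \frac{2}{3} - \frac{95}{89} = - \frac{463}{267} \approx -1.7341$)
$M{\left(s \right)} = \frac{\sqrt{62 + s}}{9}$ ($M{\left(s \right)} = \frac{\sqrt{s + 62}}{9} = \frac{\sqrt{62 + s}}{9}$)
$B = 13292$ ($B = -136 + 13428 = 13292$)
$M{\left(b \right)} + B = \frac{\sqrt{62 - \frac{463}{267}}}{9} + 13292 = \frac{\sqrt{\frac{16091}{267}}}{9} + 13292 = \frac{\frac{1}{267} \sqrt{4296297}}{9} + 13292 = \frac{\sqrt{4296297}}{2403} + 13292 = 13292 + \frac{\sqrt{4296297}}{2403}$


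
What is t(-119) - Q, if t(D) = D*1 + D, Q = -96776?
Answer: 96538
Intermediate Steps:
t(D) = 2*D (t(D) = D + D = 2*D)
t(-119) - Q = 2*(-119) - 1*(-96776) = -238 + 96776 = 96538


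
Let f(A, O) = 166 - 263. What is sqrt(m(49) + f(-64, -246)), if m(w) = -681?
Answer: I*sqrt(778) ≈ 27.893*I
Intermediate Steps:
f(A, O) = -97
sqrt(m(49) + f(-64, -246)) = sqrt(-681 - 97) = sqrt(-778) = I*sqrt(778)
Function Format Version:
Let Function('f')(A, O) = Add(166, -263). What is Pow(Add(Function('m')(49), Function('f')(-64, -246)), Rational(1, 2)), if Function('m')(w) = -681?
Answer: Mul(I, Pow(778, Rational(1, 2))) ≈ Mul(27.893, I)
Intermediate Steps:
Function('f')(A, O) = -97
Pow(Add(Function('m')(49), Function('f')(-64, -246)), Rational(1, 2)) = Pow(Add(-681, -97), Rational(1, 2)) = Pow(-778, Rational(1, 2)) = Mul(I, Pow(778, Rational(1, 2)))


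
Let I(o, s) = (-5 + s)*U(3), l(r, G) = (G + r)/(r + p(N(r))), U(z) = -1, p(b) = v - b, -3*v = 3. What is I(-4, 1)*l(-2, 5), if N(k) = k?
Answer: -12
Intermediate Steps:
v = -1 (v = -⅓*3 = -1)
p(b) = -1 - b
l(r, G) = -G - r (l(r, G) = (G + r)/(r + (-1 - r)) = (G + r)/(-1) = (G + r)*(-1) = -G - r)
I(o, s) = 5 - s (I(o, s) = (-5 + s)*(-1) = 5 - s)
I(-4, 1)*l(-2, 5) = (5 - 1*1)*(-1*5 - 1*(-2)) = (5 - 1)*(-5 + 2) = 4*(-3) = -12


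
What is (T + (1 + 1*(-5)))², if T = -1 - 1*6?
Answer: 121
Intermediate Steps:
T = -7 (T = -1 - 6 = -7)
(T + (1 + 1*(-5)))² = (-7 + (1 + 1*(-5)))² = (-7 + (1 - 5))² = (-7 - 4)² = (-11)² = 121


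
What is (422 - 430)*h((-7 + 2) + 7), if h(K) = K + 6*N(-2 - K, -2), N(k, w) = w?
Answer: 80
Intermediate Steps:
h(K) = -12 + K (h(K) = K + 6*(-2) = K - 12 = -12 + K)
(422 - 430)*h((-7 + 2) + 7) = (422 - 430)*(-12 + ((-7 + 2) + 7)) = -8*(-12 + (-5 + 7)) = -8*(-12 + 2) = -8*(-10) = 80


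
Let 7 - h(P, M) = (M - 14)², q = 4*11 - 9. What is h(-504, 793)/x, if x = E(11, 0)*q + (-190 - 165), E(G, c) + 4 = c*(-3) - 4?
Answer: 606834/635 ≈ 955.64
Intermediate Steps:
E(G, c) = -8 - 3*c (E(G, c) = -4 + (c*(-3) - 4) = -4 + (-3*c - 4) = -4 + (-4 - 3*c) = -8 - 3*c)
q = 35 (q = 44 - 9 = 35)
h(P, M) = 7 - (-14 + M)² (h(P, M) = 7 - (M - 14)² = 7 - (-14 + M)²)
x = -635 (x = (-8 - 3*0)*35 + (-190 - 165) = (-8 + 0)*35 - 355 = -8*35 - 355 = -280 - 355 = -635)
h(-504, 793)/x = (7 - (-14 + 793)²)/(-635) = (7 - 1*779²)*(-1/635) = (7 - 1*606841)*(-1/635) = (7 - 606841)*(-1/635) = -606834*(-1/635) = 606834/635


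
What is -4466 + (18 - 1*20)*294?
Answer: -5054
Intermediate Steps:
-4466 + (18 - 1*20)*294 = -4466 + (18 - 20)*294 = -4466 - 2*294 = -4466 - 588 = -5054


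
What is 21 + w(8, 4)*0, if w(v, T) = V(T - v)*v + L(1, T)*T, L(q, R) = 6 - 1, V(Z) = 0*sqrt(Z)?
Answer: 21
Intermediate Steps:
V(Z) = 0
L(q, R) = 5
w(v, T) = 5*T (w(v, T) = 0*v + 5*T = 0 + 5*T = 5*T)
21 + w(8, 4)*0 = 21 + (5*4)*0 = 21 + 20*0 = 21 + 0 = 21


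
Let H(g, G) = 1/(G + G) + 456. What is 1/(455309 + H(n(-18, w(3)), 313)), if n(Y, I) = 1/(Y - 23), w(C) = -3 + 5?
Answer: 626/285308891 ≈ 2.1941e-6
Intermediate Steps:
w(C) = 2
n(Y, I) = 1/(-23 + Y)
H(g, G) = 456 + 1/(2*G) (H(g, G) = 1/(2*G) + 456 = 456 + 1/(2*G))
1/(455309 + H(n(-18, w(3)), 313)) = 1/(455309 + (456 + (1/2)/313)) = 1/(455309 + (456 + (1/2)*(1/313))) = 1/(455309 + (456 + 1/626)) = 1/(455309 + 285457/626) = 1/(285308891/626) = 626/285308891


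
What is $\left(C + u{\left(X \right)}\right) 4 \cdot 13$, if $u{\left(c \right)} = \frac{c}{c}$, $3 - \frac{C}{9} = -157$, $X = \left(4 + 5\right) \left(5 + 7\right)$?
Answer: $74932$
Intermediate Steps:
$X = 108$ ($X = 9 \cdot 12 = 108$)
$C = 1440$ ($C = 27 - -1413 = 27 + 1413 = 1440$)
$u{\left(c \right)} = 1$
$\left(C + u{\left(X \right)}\right) 4 \cdot 13 = \left(1440 + 1\right) 4 \cdot 13 = 1441 \cdot 52 = 74932$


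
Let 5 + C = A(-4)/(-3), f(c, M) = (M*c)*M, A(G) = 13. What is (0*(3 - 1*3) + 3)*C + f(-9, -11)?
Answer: -1117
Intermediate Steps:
f(c, M) = c*M²
C = -28/3 (C = -5 + 13/(-3) = -5 + 13*(-⅓) = -5 - 13/3 = -28/3 ≈ -9.3333)
(0*(3 - 1*3) + 3)*C + f(-9, -11) = (0*(3 - 1*3) + 3)*(-28/3) - 9*(-11)² = (0*(3 - 3) + 3)*(-28/3) - 9*121 = (0*0 + 3)*(-28/3) - 1089 = (0 + 3)*(-28/3) - 1089 = 3*(-28/3) - 1089 = -28 - 1089 = -1117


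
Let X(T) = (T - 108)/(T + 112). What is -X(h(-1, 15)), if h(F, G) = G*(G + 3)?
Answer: -81/191 ≈ -0.42408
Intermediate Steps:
h(F, G) = G*(3 + G)
X(T) = (-108 + T)/(112 + T)
-X(h(-1, 15)) = -(-108 + 15*(3 + 15))/(112 + 15*(3 + 15)) = -(-108 + 15*18)/(112 + 15*18) = -(-108 + 270)/(112 + 270) = -162/382 = -1*81/191 = -81/191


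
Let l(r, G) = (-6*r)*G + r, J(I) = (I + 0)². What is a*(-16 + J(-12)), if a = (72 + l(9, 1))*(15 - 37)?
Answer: -76032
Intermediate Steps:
J(I) = I²
l(r, G) = r - 6*G*r (l(r, G) = -6*G*r + r = r - 6*G*r)
a = -594 (a = (72 + 9*(1 - 6*1))*(15 - 37) = (72 + 9*(1 - 6))*(-22) = (72 + 9*(-5))*(-22) = (72 - 45)*(-22) = 27*(-22) = -594)
a*(-16 + J(-12)) = -594*(-16 + (-12)²) = -594*(-16 + 144) = -594*128 = -76032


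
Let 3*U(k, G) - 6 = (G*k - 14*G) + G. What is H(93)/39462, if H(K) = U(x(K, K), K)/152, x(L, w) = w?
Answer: 1241/2999112 ≈ 0.00041379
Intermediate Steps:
U(k, G) = 2 - 13*G/3 + G*k/3 (U(k, G) = 2 + ((G*k - 14*G) + G)/3 = 2 + ((-14*G + G*k) + G)/3 = 2 + (-13*G + G*k)/3 = 2 + (-13*G/3 + G*k/3) = 2 - 13*G/3 + G*k/3)
H(K) = 1/76 - 13*K/456 + K**2/456 (H(K) = (2 - 13*K/3 + K*K/3)/152 = (2 - 13*K/3 + K**2/3)*(1/152) = 1/76 - 13*K/456 + K**2/456)
H(93)/39462 = (1/76 - 13/456*93 + (1/456)*93**2)/39462 = (1/76 - 403/152 + (1/456)*8649)*(1/39462) = (1/76 - 403/152 + 2883/152)*(1/39462) = (1241/76)*(1/39462) = 1241/2999112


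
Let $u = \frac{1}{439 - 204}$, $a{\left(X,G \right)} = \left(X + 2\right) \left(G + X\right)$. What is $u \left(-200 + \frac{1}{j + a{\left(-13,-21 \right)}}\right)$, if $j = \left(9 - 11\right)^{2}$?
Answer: $- \frac{75599}{88830} \approx -0.85105$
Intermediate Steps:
$a{\left(X,G \right)} = \left(2 + X\right) \left(G + X\right)$
$j = 4$ ($j = \left(-2\right)^{2} = 4$)
$u = \frac{1}{235} \approx 0.0042553$
$u \left(-200 + \frac{1}{j + a{\left(-13,-21 \right)}}\right) = \frac{-200 + \frac{1}{4 + \left(\left(-13\right)^{2} + 2 \left(-21\right) + 2 \left(-13\right) - -273\right)}}{235} = \frac{-200 + \frac{1}{4 + \left(169 - 42 - 26 + 273\right)}}{235} = \frac{-200 + \frac{1}{4 + 374}}{235} = \frac{-200 + \frac{1}{378}}{235} = \frac{1}{235} \left(- \frac{75599}{378}\right) = - \frac{75599}{88830}$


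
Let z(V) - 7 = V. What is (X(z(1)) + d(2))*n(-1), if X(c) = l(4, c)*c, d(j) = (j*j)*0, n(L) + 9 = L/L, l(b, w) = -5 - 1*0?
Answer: 320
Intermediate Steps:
l(b, w) = -5 (l(b, w) = -5 + 0 = -5)
z(V) = 7 + V
n(L) = -8 (n(L) = -9 + L/L = -9 + 1 = -8)
d(j) = 0 (d(j) = j²*0 = 0)
X(c) = -5*c
(X(z(1)) + d(2))*n(-1) = (-5*(7 + 1) + 0)*(-8) = (-5*8 + 0)*(-8) = (-40 + 0)*(-8) = -40*(-8) = 320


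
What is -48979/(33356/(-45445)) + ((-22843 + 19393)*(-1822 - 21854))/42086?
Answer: 48200871064765/701910308 ≈ 68671.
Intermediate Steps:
-48979/(33356/(-45445)) + ((-22843 + 19393)*(-1822 - 21854))/42086 = -48979/(33356*(-1/45445)) - 3450*(-23676)*(1/42086) = -48979/(-33356/45445) + 81682200*(1/42086) = -48979*(-45445/33356) + 40841100/21043 = 2225850655/33356 + 40841100/21043 = 48200871064765/701910308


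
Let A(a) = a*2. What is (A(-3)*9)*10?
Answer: -540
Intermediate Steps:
A(a) = 2*a
(A(-3)*9)*10 = ((2*(-3))*9)*10 = -6*9*10 = -54*10 = -540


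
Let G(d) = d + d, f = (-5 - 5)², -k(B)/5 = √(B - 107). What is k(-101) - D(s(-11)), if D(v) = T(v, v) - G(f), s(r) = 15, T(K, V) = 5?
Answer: 195 - 20*I*√13 ≈ 195.0 - 72.111*I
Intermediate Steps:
k(B) = -5*√(-107 + B) (k(B) = -5*√(B - 107) = -5*√(-107 + B))
f = 100 (f = (-10)² = 100)
G(d) = 2*d
D(v) = -195 (D(v) = 5 - 2*100 = 5 - 1*200 = 5 - 200 = -195)
k(-101) - D(s(-11)) = -5*√(-107 - 101) - 1*(-195) = -20*I*√13 + 195 = 195 - 20*I*√13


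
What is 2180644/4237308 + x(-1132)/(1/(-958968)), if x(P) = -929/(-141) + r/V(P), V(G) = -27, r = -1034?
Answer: -2143052170676545/49788369 ≈ -4.3043e+7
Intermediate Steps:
x(P) = 56959/1269 (x(P) = -929/(-141) - 1034/(-27) = -929*(-1/141) - 1034*(-1/27) = 929/141 + 1034/27 = 56959/1269)
2180644/4237308 + x(-1132)/(1/(-958968)) = 2180644/4237308 + 56959/(1269*(1/(-958968))) = 2180644*(1/4237308) + 56959/(1269*(-1/958968)) = 545161/1059327 + (56959/1269)*(-958968) = 545161/1059327 - 6069095368/141 = -2143052170676545/49788369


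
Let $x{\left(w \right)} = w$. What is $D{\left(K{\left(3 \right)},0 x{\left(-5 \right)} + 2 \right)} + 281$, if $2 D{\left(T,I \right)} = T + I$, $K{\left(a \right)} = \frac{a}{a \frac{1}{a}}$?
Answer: $\frac{567}{2} \approx 283.5$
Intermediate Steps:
$K{\left(a \right)} = a$ ($K{\left(a \right)} = \frac{a}{1} = a 1 = a$)
$D{\left(T,I \right)} = \frac{I}{2} + \frac{T}{2}$ ($D{\left(T,I \right)} = \frac{T + I}{2} = \frac{I + T}{2} = \frac{I}{2} + \frac{T}{2}$)
$D{\left(K{\left(3 \right)},0 x{\left(-5 \right)} + 2 \right)} + 281 = \left(\frac{0 \left(-5\right) + 2}{2} + \frac{1}{2} \cdot 3\right) + 281 = \left(\frac{0 + 2}{2} + \frac{3}{2}\right) + 281 = \left(\frac{1}{2} \cdot 2 + \frac{3}{2}\right) + 281 = \left(1 + \frac{3}{2}\right) + 281 = \frac{5}{2} + 281 = \frac{567}{2}$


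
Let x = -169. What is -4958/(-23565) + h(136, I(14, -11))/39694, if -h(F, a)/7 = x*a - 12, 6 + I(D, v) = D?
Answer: 210900736/467694555 ≈ 0.45094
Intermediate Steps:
I(D, v) = -6 + D
h(F, a) = 84 + 1183*a (h(F, a) = -7*(-169*a - 12) = -7*(-12 - 169*a) = 84 + 1183*a)
-4958/(-23565) + h(136, I(14, -11))/39694 = -4958/(-23565) + (84 + 1183*(-6 + 14))/39694 = -4958*(-1/23565) + (84 + 1183*8)*(1/39694) = 4958/23565 + (84 + 9464)*(1/39694) = 4958/23565 + 9548*(1/39694) = 4958/23565 + 4774/19847 = 210900736/467694555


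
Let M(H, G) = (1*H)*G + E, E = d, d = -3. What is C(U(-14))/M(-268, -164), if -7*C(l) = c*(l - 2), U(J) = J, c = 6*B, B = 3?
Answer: 288/307643 ≈ 0.00093615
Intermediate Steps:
E = -3
c = 18 (c = 6*3 = 18)
M(H, G) = -3 + G*H (M(H, G) = (1*H)*G - 3 = H*G - 3 = G*H - 3 = -3 + G*H)
C(l) = 36/7 - 18*l/7 (C(l) = -18*(l - 2)/7 = -18*(-2 + l)/7 = -(-36 + 18*l)/7 = 36/7 - 18*l/7)
C(U(-14))/M(-268, -164) = (36/7 - 18/7*(-14))/(-3 - 164*(-268)) = (36/7 + 36)/(-3 + 43952) = (288/7)/43949 = (288/7)*(1/43949) = 288/307643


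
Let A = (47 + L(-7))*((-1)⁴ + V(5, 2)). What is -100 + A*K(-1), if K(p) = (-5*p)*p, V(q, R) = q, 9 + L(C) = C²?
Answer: -2710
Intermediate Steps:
L(C) = -9 + C²
K(p) = -5*p²
A = 522 (A = (47 + (-9 + (-7)²))*((-1)⁴ + 5) = (47 + (-9 + 49))*(1 + 5) = (47 + 40)*6 = 87*6 = 522)
-100 + A*K(-1) = -100 + 522*(-5*(-1)²) = -100 + 522*(-5*1) = -100 + 522*(-5) = -100 - 2610 = -2710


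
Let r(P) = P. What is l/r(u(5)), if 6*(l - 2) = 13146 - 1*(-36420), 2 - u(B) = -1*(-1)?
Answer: 8263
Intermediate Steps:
u(B) = 1 (u(B) = 2 - (-1)*(-1) = 2 - 1*1 = 2 - 1 = 1)
l = 8263 (l = 2 + (13146 - 1*(-36420))/6 = 2 + (13146 + 36420)/6 = 2 + (1/6)*49566 = 2 + 8261 = 8263)
l/r(u(5)) = 8263/1 = 8263*1 = 8263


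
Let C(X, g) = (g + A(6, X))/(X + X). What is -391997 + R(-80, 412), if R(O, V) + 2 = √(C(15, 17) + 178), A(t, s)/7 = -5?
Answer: -391999 + √4435/5 ≈ -3.9199e+5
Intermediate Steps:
A(t, s) = -35 (A(t, s) = 7*(-5) = -35)
C(X, g) = (-35 + g)/(2*X) (C(X, g) = (g - 35)/(X + X) = (-35 + g)/((2*X)) = (-35 + g)*(1/(2*X)) = (-35 + g)/(2*X))
R(O, V) = -2 + √4435/5 (R(O, V) = -2 + √((½)*(-35 + 17)/15 + 178) = -2 + √((½)*(1/15)*(-18) + 178) = -2 + √(-⅗ + 178) = -2 + √(887/5) = -2 + √4435/5)
-391997 + R(-80, 412) = -391997 + (-2 + √4435/5) = -391999 + √4435/5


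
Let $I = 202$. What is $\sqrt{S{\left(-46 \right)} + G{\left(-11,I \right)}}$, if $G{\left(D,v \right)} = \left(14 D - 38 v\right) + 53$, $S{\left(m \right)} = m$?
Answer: $i \sqrt{7823} \approx 88.448 i$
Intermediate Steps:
$G{\left(D,v \right)} = 53 - 38 v + 14 D$ ($G{\left(D,v \right)} = \left(- 38 v + 14 D\right) + 53 = 53 - 38 v + 14 D$)
$\sqrt{S{\left(-46 \right)} + G{\left(-11,I \right)}} = \sqrt{-46 + \left(53 - 7676 + 14 \left(-11\right)\right)} = \sqrt{-46 - 7777} = \sqrt{-7823} = i \sqrt{7823}$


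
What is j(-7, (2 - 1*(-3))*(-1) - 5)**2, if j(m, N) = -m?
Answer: 49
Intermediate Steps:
j(-7, (2 - 1*(-3))*(-1) - 5)**2 = (-1*(-7))**2 = 7**2 = 49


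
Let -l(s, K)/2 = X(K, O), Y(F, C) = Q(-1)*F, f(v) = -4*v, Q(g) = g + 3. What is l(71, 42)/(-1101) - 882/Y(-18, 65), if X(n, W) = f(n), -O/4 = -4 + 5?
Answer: 17759/734 ≈ 24.195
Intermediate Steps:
Q(g) = 3 + g
O = -4 (O = -4*(-4 + 5) = -4*1 = -4)
X(n, W) = -4*n
Y(F, C) = 2*F (Y(F, C) = (3 - 1)*F = 2*F)
l(s, K) = 8*K (l(s, K) = -(-8)*K = 8*K)
l(71, 42)/(-1101) - 882/Y(-18, 65) = (8*42)/(-1101) - 882/(2*(-18)) = 336*(-1/1101) - 882/(-36) = -112/367 - 882*(-1/36) = -112/367 + 49/2 = 17759/734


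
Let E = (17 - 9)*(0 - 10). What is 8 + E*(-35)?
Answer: 2808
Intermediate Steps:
E = -80 (E = 8*(-10) = -80)
8 + E*(-35) = 8 - 80*(-35) = 8 + 2800 = 2808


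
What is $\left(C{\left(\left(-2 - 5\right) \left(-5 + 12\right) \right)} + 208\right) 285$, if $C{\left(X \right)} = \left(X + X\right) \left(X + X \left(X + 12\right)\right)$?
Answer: $-49209240$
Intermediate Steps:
$C{\left(X \right)} = 2 X \left(X + X \left(12 + X\right)\right)$
$\left(C{\left(\left(-2 - 5\right) \left(-5 + 12\right) \right)} + 208\right) 285 = \left(2 \left(\left(-2 - 5\right) \left(-5 + 12\right)\right)^{2} \left(13 + \left(-2 - 5\right) \left(-5 + 12\right)\right) + 208\right) 285 = \left(2 \left(\left(-7\right) 7\right)^{2} \left(13 - 49\right) + 208\right) 285 = \left(2 \left(-49\right)^{2} \left(13 - 49\right) + 208\right) 285 = \left(2 \cdot 2401 \left(-36\right) + 208\right) 285 = \left(-172872 + 208\right) 285 = \left(-172664\right) 285 = -49209240$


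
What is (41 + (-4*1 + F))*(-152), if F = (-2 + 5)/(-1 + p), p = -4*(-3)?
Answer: -62320/11 ≈ -5665.5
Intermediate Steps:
p = 12
F = 3/11 (F = (-2 + 5)/(-1 + 12) = 3/11 ≈ 0.27273)
(41 + (-4*1 + F))*(-152) = (41 + (-4*1 + 3/11))*(-152) = (41 + (-4 + 3/11))*(-152) = (41 - 41/11)*(-152) = (410/11)*(-152) = -62320/11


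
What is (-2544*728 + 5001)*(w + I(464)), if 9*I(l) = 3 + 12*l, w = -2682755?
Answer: 4953988338216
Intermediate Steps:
I(l) = 1/3 + 4*l/3 (I(l) = (3 + 12*l)/9 = 1/3 + 4*l/3)
(-2544*728 + 5001)*(w + I(464)) = (-2544*728 + 5001)*(-2682755 + (1/3 + (4/3)*464)) = (-1852032 + 5001)*(-2682755 + (1/3 + 1856/3)) = -1847031*(-2682755 + 619) = -1847031*(-2682136) = 4953988338216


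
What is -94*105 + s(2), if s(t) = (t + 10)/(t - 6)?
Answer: -9873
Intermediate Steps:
s(t) = (10 + t)/(-6 + t)
-94*105 + s(2) = -94*105 + (10 + 2)/(-6 + 2) = -9870 + 12/(-4) = -9870 - ¼*12 = -9870 - 3 = -9873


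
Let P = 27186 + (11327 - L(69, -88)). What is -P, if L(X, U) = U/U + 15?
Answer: -38497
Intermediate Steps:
L(X, U) = 16 (L(X, U) = 1 + 15 = 16)
P = 38497 (P = 27186 + (11327 - 1*16) = 27186 + (11327 - 16) = 27186 + 11311 = 38497)
-P = -1*38497 = -38497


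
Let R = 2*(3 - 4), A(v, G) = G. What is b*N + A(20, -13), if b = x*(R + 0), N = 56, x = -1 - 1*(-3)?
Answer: -237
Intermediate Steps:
x = 2 (x = -1 + 3 = 2)
R = -2 (R = 2*(-1) = -2)
b = -4 (b = 2*(-2 + 0) = 2*(-2) = -4)
b*N + A(20, -13) = -4*56 - 13 = -224 - 13 = -237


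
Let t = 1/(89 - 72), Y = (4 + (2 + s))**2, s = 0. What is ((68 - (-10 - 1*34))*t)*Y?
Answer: 4032/17 ≈ 237.18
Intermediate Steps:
Y = 36 (Y = (4 + (2 + 0))**2 = (4 + 2)**2 = 6**2 = 36)
t = 1/17 ≈ 0.058824
((68 - (-10 - 1*34))*t)*Y = ((68 - (-10 - 1*34))*(1/17))*36 = ((68 - (-10 - 34))*(1/17))*36 = ((68 - 1*(-44))*(1/17))*36 = ((68 + 44)*(1/17))*36 = (112*(1/17))*36 = (112/17)*36 = 4032/17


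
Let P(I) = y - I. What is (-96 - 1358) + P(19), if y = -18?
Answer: -1491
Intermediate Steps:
P(I) = -18 - I
(-96 - 1358) + P(19) = (-96 - 1358) + (-18 - 1*19) = -1454 + (-18 - 19) = -1454 - 37 = -1491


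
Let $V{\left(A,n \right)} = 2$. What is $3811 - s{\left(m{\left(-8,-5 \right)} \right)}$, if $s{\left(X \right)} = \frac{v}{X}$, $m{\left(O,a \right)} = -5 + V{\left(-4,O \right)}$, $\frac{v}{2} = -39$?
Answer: $3785$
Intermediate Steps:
$v = -78$ ($v = 2 \left(-39\right) = -78$)
$m{\left(O,a \right)} = -3$ ($m{\left(O,a \right)} = -5 + 2 = -3$)
$s{\left(X \right)} = - \frac{78}{X}$
$3811 - s{\left(m{\left(-8,-5 \right)} \right)} = 3811 - - \frac{78}{-3} = 3811 - \left(-78\right) \left(- \frac{1}{3}\right) = 3811 - 26 = 3785$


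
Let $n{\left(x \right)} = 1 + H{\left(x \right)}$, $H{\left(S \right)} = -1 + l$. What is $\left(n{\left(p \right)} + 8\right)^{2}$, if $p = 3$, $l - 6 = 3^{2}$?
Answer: $529$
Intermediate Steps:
$l = 15$ ($l = 6 + 3^{2} = 6 + 9 = 15$)
$H{\left(S \right)} = 14$ ($H{\left(S \right)} = -1 + 15 = 14$)
$n{\left(x \right)} = 15$ ($n{\left(x \right)} = 1 + 14 = 15$)
$\left(n{\left(p \right)} + 8\right)^{2} = \left(15 + 8\right)^{2} = 23^{2} = 529$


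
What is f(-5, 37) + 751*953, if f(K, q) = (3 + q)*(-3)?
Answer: 715583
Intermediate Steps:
f(K, q) = -9 - 3*q
f(-5, 37) + 751*953 = (-9 - 3*37) + 751*953 = (-9 - 111) + 715703 = -120 + 715703 = 715583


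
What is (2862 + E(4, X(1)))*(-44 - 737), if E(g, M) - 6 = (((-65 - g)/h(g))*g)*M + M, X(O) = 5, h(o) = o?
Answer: -1974368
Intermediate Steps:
E(g, M) = 6 + M + M*(-65 - g) (E(g, M) = 6 + ((((-65 - g)/g)*g)*M + M) = 6 + ((-65 - g)*M + M) = 6 + (M*(-65 - g) + M) = 6 + (M + M*(-65 - g)) = 6 + M + M*(-65 - g))
(2862 + E(4, X(1)))*(-44 - 737) = (2862 + (6 - 64*5 - 1*5*4))*(-44 - 737) = (2862 + (6 - 320 - 20))*(-781) = (2862 - 334)*(-781) = 2528*(-781) = -1974368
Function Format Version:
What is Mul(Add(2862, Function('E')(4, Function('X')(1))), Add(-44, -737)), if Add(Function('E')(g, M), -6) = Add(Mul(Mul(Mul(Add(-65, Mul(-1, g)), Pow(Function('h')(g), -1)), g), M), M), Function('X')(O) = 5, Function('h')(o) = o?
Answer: -1974368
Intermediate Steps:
Function('E')(g, M) = Add(6, M, Mul(M, Add(-65, Mul(-1, g)))) (Function('E')(g, M) = Add(6, Add(Mul(Mul(Mul(Add(-65, Mul(-1, g)), Pow(g, -1)), g), M), M)) = Add(6, Add(Mul(Mul(Mul(Pow(g, -1), Add(-65, Mul(-1, g))), g), M), M)) = Add(6, Add(Mul(Add(-65, Mul(-1, g)), M), M)) = Add(6, Add(Mul(M, Add(-65, Mul(-1, g))), M)) = Add(6, Add(M, Mul(M, Add(-65, Mul(-1, g))))) = Add(6, M, Mul(M, Add(-65, Mul(-1, g)))))
Mul(Add(2862, Function('E')(4, Function('X')(1))), Add(-44, -737)) = Mul(Add(2862, Add(6, Mul(-64, 5), Mul(-1, 5, 4))), Add(-44, -737)) = Mul(Add(2862, Add(6, -320, -20)), -781) = Mul(Add(2862, -334), -781) = Mul(2528, -781) = -1974368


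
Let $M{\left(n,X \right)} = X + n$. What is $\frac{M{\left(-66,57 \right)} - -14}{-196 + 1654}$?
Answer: $\frac{5}{1458} \approx 0.0034294$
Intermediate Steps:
$\frac{M{\left(-66,57 \right)} - -14}{-196 + 1654} = \frac{\left(57 - 66\right) - -14}{-196 + 1654} = \frac{-9 + \left(-1148 + 1162\right)}{1458} = \left(-9 + 14\right) \frac{1}{1458} = 5 \cdot \frac{1}{1458} = \frac{5}{1458}$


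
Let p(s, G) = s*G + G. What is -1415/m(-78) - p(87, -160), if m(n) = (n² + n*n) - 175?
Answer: 168860025/11993 ≈ 14080.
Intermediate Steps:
m(n) = -175 + 2*n² (m(n) = (n² + n²) - 175 = 2*n² - 175 = -175 + 2*n²)
p(s, G) = G + G*s (p(s, G) = G*s + G = G + G*s)
-1415/m(-78) - p(87, -160) = -1415/(-175 + 2*(-78)²) - (-160)*(1 + 87) = -1415/(-175 + 2*6084) - (-160)*88 = -1415/(-175 + 12168) - 1*(-14080) = -1415/11993 + 14080 = 168860025/11993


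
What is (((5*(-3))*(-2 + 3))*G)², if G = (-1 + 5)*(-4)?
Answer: 57600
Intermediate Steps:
G = -16 (G = 4*(-4) = -16)
(((5*(-3))*(-2 + 3))*G)² = (((5*(-3))*(-2 + 3))*(-16))² = (-15*1*(-16))² = (-15*(-16))² = 240² = 57600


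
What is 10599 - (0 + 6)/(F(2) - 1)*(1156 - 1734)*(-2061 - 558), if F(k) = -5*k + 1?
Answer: 4594341/5 ≈ 9.1887e+5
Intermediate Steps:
F(k) = 1 - 5*k
10599 - (0 + 6)/(F(2) - 1)*(1156 - 1734)*(-2061 - 558) = 10599 - (0 + 6)/((1 - 5*2) - 1)*(1156 - 1734)*(-2061 - 558) = 10599 - 6/((1 - 10) - 1)*(-578*(-2619)) = 10599 - 6/(-9 - 1)*1513782 = 10599 - 6/(-10)*1513782 = 10599 - 6*(-1/10)*1513782 = 10599 - (-3)*1513782/5 = 10599 - 1*(-4541346/5) = 10599 + 4541346/5 = 4594341/5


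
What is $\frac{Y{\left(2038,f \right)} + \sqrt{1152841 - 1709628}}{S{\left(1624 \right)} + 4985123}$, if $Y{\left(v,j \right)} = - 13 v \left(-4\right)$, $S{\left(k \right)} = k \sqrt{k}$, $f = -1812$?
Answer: $\frac{105976 + 7 i \sqrt{11363}}{4985123 + 3248 \sqrt{406}} \approx 0.020983 + 0.00014774 i$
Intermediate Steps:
$S{\left(k \right)} = k^{\frac{3}{2}}$
$Y{\left(v,j \right)} = 52 v$
$\frac{Y{\left(2038,f \right)} + \sqrt{1152841 - 1709628}}{S{\left(1624 \right)} + 4985123} = \frac{52 \cdot 2038 + \sqrt{1152841 - 1709628}}{1624^{\frac{3}{2}} + 4985123} = \frac{105976 + \sqrt{-556787}}{3248 \sqrt{406} + 4985123} = \frac{105976 + 7 i \sqrt{11363}}{4985123 + 3248 \sqrt{406}}$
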